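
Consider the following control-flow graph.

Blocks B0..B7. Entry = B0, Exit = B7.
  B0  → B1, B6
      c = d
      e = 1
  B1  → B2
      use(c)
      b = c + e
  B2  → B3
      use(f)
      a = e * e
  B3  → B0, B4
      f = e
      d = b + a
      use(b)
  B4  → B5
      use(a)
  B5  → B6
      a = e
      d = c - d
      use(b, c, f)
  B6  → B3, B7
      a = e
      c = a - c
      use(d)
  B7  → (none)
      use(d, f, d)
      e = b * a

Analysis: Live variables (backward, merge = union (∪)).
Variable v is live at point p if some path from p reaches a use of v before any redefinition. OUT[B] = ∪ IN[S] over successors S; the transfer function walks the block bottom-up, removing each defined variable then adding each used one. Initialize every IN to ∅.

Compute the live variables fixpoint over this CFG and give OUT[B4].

Answer: {b, c, d, e, f}

Trace:
Converged values:
  B0:  IN={b, d, f}  OUT={b, c, d, e, f}
  B1:  IN={c, e, f}  OUT={b, c, e, f}
  B2:  IN={b, c, e, f}  OUT={a, b, c, e}
  B3:  IN={a, b, c, e}  OUT={a, b, c, d, e, f}
  B4:  IN={a, b, c, d, e, f}  OUT={b, c, d, e, f}
  B5:  IN={b, c, d, e, f}  OUT={b, c, d, e, f}
  B6:  IN={b, c, d, e, f}  OUT={a, b, c, d, e, f}
  B7:  IN={a, b, d, f}  OUT={}

Merge at B4: OUT[B4] = IN[B5] = {b, c, d, e, f}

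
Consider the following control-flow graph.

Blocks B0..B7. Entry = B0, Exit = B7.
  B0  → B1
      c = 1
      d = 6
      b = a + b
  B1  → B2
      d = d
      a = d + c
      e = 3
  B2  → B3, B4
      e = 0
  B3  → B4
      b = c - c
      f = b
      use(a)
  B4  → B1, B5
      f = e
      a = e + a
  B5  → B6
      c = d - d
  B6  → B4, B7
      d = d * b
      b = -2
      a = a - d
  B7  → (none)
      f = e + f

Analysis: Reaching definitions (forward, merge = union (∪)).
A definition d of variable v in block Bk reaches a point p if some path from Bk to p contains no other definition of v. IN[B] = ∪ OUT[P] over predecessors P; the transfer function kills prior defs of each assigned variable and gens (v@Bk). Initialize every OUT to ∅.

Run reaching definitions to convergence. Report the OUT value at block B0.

Converged values:
  B0:   IN={}   OUT={b@B0, c@B0, d@B0}
  B1:   IN={a@B4, b@B0, b@B3, b@B6, c@B0, c@B5, d@B0, d@B1, d@B6, e@B2, f@B4}   OUT={a@B1, b@B0, b@B3, b@B6, c@B0, c@B5, d@B1, e@B1, f@B4}
  B2:   IN={a@B1, b@B0, b@B3, b@B6, c@B0, c@B5, d@B1, e@B1, f@B4}   OUT={a@B1, b@B0, b@B3, b@B6, c@B0, c@B5, d@B1, e@B2, f@B4}
  B3:   IN={a@B1, b@B0, b@B3, b@B6, c@B0, c@B5, d@B1, e@B2, f@B4}   OUT={a@B1, b@B3, c@B0, c@B5, d@B1, e@B2, f@B3}
  B4:   IN={a@B1, a@B6, b@B0, b@B3, b@B6, c@B0, c@B5, d@B1, d@B6, e@B2, f@B3, f@B4}   OUT={a@B4, b@B0, b@B3, b@B6, c@B0, c@B5, d@B1, d@B6, e@B2, f@B4}
  B5:   IN={a@B4, b@B0, b@B3, b@B6, c@B0, c@B5, d@B1, d@B6, e@B2, f@B4}   OUT={a@B4, b@B0, b@B3, b@B6, c@B5, d@B1, d@B6, e@B2, f@B4}
  B6:   IN={a@B4, b@B0, b@B3, b@B6, c@B5, d@B1, d@B6, e@B2, f@B4}   OUT={a@B6, b@B6, c@B5, d@B6, e@B2, f@B4}
  B7:   IN={a@B6, b@B6, c@B5, d@B6, e@B2, f@B4}   OUT={a@B6, b@B6, c@B5, d@B6, e@B2, f@B7}

B0 is the boundary node: IN[B0] = {}
Applying B0's transfer function to that IN value gives OUT[B0] (row B0 above).

Answer: {b@B0, c@B0, d@B0}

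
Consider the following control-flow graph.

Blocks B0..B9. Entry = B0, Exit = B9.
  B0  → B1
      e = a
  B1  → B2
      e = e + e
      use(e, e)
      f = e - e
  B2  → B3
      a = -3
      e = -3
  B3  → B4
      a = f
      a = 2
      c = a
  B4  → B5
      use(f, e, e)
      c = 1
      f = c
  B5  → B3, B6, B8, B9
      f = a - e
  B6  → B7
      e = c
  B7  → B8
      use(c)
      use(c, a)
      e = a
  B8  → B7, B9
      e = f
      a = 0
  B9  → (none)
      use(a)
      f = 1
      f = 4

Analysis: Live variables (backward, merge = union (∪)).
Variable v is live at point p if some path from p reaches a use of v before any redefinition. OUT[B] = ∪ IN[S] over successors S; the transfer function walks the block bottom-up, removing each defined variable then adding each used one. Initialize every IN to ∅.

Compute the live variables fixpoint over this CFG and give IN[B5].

Per-block solution:
  B0:   IN={a}   OUT={e}
  B1:   IN={e}   OUT={f}
  B2:   IN={f}   OUT={e, f}
  B3:   IN={e, f}   OUT={a, e, f}
  B4:   IN={a, e, f}   OUT={a, c, e}
  B5:   IN={a, c, e}   OUT={a, c, e, f}
  B6:   IN={a, c, f}   OUT={a, c, f}
  B7:   IN={a, c, f}   OUT={c, f}
  B8:   IN={c, f}   OUT={a, c, f}
  B9:   IN={a}   OUT={}

Merge at B5: OUT[B5] = IN[B3] ⊔ IN[B6] ⊔ IN[B8] ⊔ IN[B9] = {a, c, e, f}
Applying B5's transfer function to that OUT value gives IN[B5] (row B5 above).

Answer: {a, c, e}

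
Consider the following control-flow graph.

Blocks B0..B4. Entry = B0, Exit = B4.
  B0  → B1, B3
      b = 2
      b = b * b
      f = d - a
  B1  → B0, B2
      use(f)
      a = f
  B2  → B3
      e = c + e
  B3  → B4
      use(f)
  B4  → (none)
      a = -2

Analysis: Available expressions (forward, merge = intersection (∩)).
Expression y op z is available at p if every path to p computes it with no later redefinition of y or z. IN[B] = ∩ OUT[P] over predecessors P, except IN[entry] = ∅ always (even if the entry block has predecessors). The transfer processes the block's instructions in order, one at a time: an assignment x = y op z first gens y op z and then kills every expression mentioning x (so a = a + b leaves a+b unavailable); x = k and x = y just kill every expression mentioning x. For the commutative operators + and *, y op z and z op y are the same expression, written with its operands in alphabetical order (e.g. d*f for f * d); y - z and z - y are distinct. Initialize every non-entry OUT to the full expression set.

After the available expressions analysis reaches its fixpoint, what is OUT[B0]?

Answer: {d-a}

Working:
Per-block solution:
  B0:  IN={}  OUT={d-a}
  B1:  IN={d-a}  OUT={}
  B2:  IN={}  OUT={}
  B3:  IN={}  OUT={}
  B4:  IN={}  OUT={}

Merge at B0 (entry node, so the boundary value {} is joined with the incoming edge(s)): IN[B0] = {} ∩ OUT[B1] = {}
Applying B0's transfer function to that IN value gives OUT[B0] (row B0 above).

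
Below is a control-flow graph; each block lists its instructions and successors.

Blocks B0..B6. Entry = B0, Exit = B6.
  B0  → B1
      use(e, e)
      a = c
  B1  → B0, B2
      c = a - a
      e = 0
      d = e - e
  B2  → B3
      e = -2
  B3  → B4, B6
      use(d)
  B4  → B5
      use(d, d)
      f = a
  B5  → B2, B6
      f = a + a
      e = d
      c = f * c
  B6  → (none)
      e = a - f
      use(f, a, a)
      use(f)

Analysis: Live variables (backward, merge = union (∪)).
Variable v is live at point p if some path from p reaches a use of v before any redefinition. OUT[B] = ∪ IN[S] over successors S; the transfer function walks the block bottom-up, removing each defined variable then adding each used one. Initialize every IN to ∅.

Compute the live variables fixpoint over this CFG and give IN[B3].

Per-block solution:
  B0:   IN={c, e, f}   OUT={a, f}
  B1:   IN={a, f}   OUT={a, c, d, e, f}
  B2:   IN={a, c, d, f}   OUT={a, c, d, f}
  B3:   IN={a, c, d, f}   OUT={a, c, d, f}
  B4:   IN={a, c, d}   OUT={a, c, d}
  B5:   IN={a, c, d}   OUT={a, c, d, f}
  B6:   IN={a, f}   OUT={}

Merge at B3: OUT[B3] = IN[B4] ⊔ IN[B6] = {a, c, d, f}
Applying B3's transfer function to that OUT value gives IN[B3] (row B3 above).

Answer: {a, c, d, f}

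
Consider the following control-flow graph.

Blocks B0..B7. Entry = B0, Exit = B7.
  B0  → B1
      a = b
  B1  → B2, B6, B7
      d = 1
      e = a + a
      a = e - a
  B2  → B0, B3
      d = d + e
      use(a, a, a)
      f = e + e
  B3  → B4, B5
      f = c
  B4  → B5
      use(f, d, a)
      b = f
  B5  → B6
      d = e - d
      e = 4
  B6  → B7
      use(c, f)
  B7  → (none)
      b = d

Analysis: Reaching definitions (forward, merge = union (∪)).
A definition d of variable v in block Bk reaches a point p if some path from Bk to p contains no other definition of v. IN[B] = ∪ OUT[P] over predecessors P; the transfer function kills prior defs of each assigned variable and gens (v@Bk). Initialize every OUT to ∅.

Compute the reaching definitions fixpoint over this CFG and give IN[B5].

Fixpoint table:
  B0: | IN={a@B1, d@B2, e@B1, f@B2} | OUT={a@B0, d@B2, e@B1, f@B2}
  B1: | IN={a@B0, d@B2, e@B1, f@B2} | OUT={a@B1, d@B1, e@B1, f@B2}
  B2: | IN={a@B1, d@B1, e@B1, f@B2} | OUT={a@B1, d@B2, e@B1, f@B2}
  B3: | IN={a@B1, d@B2, e@B1, f@B2} | OUT={a@B1, d@B2, e@B1, f@B3}
  B4: | IN={a@B1, d@B2, e@B1, f@B3} | OUT={a@B1, b@B4, d@B2, e@B1, f@B3}
  B5: | IN={a@B1, b@B4, d@B2, e@B1, f@B3} | OUT={a@B1, b@B4, d@B5, e@B5, f@B3}
  B6: | IN={a@B1, b@B4, d@B1, d@B5, e@B1, e@B5, f@B2, f@B3} | OUT={a@B1, b@B4, d@B1, d@B5, e@B1, e@B5, f@B2, f@B3}
  B7: | IN={a@B1, b@B4, d@B1, d@B5, e@B1, e@B5, f@B2, f@B3} | OUT={a@B1, b@B7, d@B1, d@B5, e@B1, e@B5, f@B2, f@B3}

Merge at B5: IN[B5] = OUT[B3] ⊔ OUT[B4] = {a@B1, b@B4, d@B2, e@B1, f@B3}

Answer: {a@B1, b@B4, d@B2, e@B1, f@B3}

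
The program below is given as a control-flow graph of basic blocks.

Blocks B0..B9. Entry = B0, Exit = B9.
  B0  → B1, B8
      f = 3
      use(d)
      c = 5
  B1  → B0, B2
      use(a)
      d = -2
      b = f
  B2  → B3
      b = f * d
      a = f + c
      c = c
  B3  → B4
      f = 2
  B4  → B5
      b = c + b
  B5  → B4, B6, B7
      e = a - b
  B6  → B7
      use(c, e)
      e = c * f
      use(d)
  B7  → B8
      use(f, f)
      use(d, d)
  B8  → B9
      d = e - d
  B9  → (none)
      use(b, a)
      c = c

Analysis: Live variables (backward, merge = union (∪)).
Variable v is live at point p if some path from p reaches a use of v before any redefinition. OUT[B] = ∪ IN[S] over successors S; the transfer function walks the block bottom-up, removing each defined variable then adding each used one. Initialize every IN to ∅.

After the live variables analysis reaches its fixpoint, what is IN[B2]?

Per-block solution:
  B0: | IN={a, b, d, e} | OUT={a, b, c, d, e, f}
  B1: | IN={a, c, e, f} | OUT={a, b, c, d, e, f}
  B2: | IN={c, d, f} | OUT={a, b, c, d}
  B3: | IN={a, b, c, d} | OUT={a, b, c, d, f}
  B4: | IN={a, b, c, d, f} | OUT={a, b, c, d, f}
  B5: | IN={a, b, c, d, f} | OUT={a, b, c, d, e, f}
  B6: | IN={a, b, c, d, e, f} | OUT={a, b, c, d, e, f}
  B7: | IN={a, b, c, d, e, f} | OUT={a, b, c, d, e}
  B8: | IN={a, b, c, d, e} | OUT={a, b, c}
  B9: | IN={a, b, c} | OUT={}

Merge at B2: OUT[B2] = IN[B3] = {a, b, c, d}
Applying B2's transfer function to that OUT value gives IN[B2] (row B2 above).

Answer: {c, d, f}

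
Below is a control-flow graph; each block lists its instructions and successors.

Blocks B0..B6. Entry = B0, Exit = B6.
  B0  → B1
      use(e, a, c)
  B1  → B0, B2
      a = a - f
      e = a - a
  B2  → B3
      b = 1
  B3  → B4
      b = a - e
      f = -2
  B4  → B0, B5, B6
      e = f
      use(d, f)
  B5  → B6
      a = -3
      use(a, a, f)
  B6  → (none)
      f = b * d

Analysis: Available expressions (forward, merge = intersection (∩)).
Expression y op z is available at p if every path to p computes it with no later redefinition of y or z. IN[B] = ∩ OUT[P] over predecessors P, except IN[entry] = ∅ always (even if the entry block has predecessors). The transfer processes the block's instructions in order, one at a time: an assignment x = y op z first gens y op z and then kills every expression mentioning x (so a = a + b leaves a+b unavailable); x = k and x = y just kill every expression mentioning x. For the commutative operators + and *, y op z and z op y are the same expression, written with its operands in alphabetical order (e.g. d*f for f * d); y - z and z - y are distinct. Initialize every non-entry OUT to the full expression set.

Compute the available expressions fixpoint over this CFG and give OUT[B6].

Answer: {b*d}

Trace:
Converged values:
  B0:   IN={}   OUT={}
  B1:   IN={}   OUT={a-a}
  B2:   IN={a-a}   OUT={a-a}
  B3:   IN={a-a}   OUT={a-a, a-e}
  B4:   IN={a-a, a-e}   OUT={a-a}
  B5:   IN={a-a}   OUT={}
  B6:   IN={}   OUT={b*d}

Merge at B6: IN[B6] = OUT[B4] ∩ OUT[B5] = {}
Applying B6's transfer function to that IN value gives OUT[B6] (row B6 above).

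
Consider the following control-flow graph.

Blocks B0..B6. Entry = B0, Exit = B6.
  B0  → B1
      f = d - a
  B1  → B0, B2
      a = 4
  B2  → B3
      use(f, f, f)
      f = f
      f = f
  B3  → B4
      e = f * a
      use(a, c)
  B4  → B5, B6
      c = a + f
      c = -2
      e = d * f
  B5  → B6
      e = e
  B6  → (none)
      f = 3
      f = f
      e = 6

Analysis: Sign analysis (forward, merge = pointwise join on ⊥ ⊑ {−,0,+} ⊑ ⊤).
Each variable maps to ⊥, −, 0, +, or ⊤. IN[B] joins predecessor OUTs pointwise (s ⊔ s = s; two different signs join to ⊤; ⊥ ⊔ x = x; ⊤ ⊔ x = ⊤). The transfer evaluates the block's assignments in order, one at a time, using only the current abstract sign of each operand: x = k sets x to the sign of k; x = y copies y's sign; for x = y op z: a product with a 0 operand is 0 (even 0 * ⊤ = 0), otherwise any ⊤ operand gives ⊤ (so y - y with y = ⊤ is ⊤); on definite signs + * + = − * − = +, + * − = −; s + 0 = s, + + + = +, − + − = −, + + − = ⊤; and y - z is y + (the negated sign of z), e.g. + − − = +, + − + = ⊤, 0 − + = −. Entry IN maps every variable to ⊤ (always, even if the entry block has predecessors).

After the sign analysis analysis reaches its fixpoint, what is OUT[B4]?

Per-block solution:
  B0: | IN=(all ⊤) | OUT=(all ⊤)
  B1: | IN=(all ⊤) | OUT={a:+; rest ⊤}
  B2: | IN={a:+; rest ⊤} | OUT={a:+; rest ⊤}
  B3: | IN={a:+; rest ⊤} | OUT={a:+; rest ⊤}
  B4: | IN={a:+; rest ⊤} | OUT={a:+, c:-; rest ⊤}
  B5: | IN={a:+, c:-; rest ⊤} | OUT={a:+, c:-; rest ⊤}
  B6: | IN={a:+, c:-; rest ⊤} | OUT={a:+, c:-, e:+, f:+; rest ⊤}

Merge at B4: IN[B4] = OUT[B3] = {a: +, b: ⊤, c: ⊤, d: ⊤, e: ⊤, f: ⊤}
Applying B4's transfer function to that IN value gives OUT[B4] (row B4 above).

Answer: {a: +, b: ⊤, c: -, d: ⊤, e: ⊤, f: ⊤}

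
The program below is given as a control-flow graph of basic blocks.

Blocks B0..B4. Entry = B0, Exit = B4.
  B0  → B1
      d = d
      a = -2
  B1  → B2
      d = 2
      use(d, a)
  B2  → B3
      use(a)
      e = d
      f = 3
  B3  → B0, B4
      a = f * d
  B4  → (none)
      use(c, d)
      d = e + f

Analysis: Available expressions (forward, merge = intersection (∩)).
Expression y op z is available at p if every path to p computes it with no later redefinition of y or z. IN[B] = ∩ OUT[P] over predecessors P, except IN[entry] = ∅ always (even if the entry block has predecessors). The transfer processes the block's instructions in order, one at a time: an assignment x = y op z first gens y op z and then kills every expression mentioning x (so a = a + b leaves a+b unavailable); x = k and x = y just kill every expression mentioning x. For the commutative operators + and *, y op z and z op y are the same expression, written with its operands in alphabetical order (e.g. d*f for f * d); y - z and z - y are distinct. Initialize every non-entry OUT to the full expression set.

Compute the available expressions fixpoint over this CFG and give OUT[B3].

Answer: {d*f}

Trace:
Fixpoint table:
  B0:  IN={}  OUT={}
  B1:  IN={}  OUT={}
  B2:  IN={}  OUT={}
  B3:  IN={}  OUT={d*f}
  B4:  IN={d*f}  OUT={e+f}

Merge at B3: IN[B3] = OUT[B2] = {}
Applying B3's transfer function to that IN value gives OUT[B3] (row B3 above).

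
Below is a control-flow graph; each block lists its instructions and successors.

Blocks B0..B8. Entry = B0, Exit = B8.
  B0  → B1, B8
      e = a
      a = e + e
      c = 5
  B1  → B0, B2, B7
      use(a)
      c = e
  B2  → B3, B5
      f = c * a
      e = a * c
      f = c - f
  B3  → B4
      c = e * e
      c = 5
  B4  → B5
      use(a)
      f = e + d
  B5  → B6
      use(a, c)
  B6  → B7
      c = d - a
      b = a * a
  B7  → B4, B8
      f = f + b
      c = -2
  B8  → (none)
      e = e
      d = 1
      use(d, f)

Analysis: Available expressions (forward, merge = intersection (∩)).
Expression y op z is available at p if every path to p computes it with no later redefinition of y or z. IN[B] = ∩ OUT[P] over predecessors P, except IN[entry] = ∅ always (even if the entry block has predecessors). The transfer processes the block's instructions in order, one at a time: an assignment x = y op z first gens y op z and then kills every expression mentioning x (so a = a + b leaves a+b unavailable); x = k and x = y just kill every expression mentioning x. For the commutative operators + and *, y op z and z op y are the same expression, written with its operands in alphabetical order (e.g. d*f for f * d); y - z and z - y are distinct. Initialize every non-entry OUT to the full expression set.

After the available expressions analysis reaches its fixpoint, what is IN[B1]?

Fixpoint table:
  B0:  IN={}  OUT={e+e}
  B1:  IN={e+e}  OUT={e+e}
  B2:  IN={e+e}  OUT={a*c}
  B3:  IN={a*c}  OUT={e*e}
  B4:  IN={}  OUT={d+e}
  B5:  IN={}  OUT={}
  B6:  IN={}  OUT={a*a, d-a}
  B7:  IN={}  OUT={}
  B8:  IN={}  OUT={}

Merge at B1: IN[B1] = OUT[B0] = {e+e}

Answer: {e+e}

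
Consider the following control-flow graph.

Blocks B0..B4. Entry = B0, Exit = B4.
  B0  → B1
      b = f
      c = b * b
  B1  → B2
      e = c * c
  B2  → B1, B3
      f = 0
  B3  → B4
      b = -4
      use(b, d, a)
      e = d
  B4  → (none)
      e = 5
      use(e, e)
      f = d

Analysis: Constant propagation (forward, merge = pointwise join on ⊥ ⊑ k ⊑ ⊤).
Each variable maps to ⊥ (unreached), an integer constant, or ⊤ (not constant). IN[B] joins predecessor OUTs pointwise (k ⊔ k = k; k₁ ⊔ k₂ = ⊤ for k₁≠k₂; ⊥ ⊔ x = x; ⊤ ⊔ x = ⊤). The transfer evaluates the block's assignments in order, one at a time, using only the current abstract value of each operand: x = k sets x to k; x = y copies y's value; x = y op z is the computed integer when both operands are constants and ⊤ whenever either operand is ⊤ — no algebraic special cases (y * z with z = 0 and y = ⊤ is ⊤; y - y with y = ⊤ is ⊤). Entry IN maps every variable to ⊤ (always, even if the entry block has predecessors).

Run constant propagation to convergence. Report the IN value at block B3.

Answer: {a: ⊤, b: ⊤, c: ⊤, d: ⊤, e: ⊤, f: 0}

Derivation:
Fixpoint table:
  B0: | IN=(all ⊤) | OUT=(all ⊤)
  B1: | IN=(all ⊤) | OUT=(all ⊤)
  B2: | IN=(all ⊤) | OUT={f:0; rest ⊤}
  B3: | IN={f:0; rest ⊤} | OUT={b:-4, f:0; rest ⊤}
  B4: | IN={b:-4, f:0; rest ⊤} | OUT={b:-4, e:5; rest ⊤}

Merge at B3: IN[B3] = OUT[B2] = {a: ⊤, b: ⊤, c: ⊤, d: ⊤, e: ⊤, f: 0}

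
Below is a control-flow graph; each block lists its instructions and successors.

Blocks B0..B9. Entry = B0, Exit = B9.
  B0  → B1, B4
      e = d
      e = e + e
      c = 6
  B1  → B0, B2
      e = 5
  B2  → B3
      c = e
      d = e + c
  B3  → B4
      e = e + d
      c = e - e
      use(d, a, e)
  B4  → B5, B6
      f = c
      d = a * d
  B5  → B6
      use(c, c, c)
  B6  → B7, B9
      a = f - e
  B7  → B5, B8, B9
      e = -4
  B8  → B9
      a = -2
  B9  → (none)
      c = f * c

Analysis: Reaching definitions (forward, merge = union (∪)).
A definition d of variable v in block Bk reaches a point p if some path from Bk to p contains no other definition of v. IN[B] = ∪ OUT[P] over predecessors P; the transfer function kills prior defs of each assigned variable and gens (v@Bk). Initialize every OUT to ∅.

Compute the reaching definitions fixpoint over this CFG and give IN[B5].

Answer: {a@B6, c@B0, c@B3, d@B4, e@B0, e@B3, e@B7, f@B4}

Trace:
Per-block solution:
  B0:   IN={c@B0, e@B1}   OUT={c@B0, e@B0}
  B1:   IN={c@B0, e@B0}   OUT={c@B0, e@B1}
  B2:   IN={c@B0, e@B1}   OUT={c@B2, d@B2, e@B1}
  B3:   IN={c@B2, d@B2, e@B1}   OUT={c@B3, d@B2, e@B3}
  B4:   IN={c@B0, c@B3, d@B2, e@B0, e@B3}   OUT={c@B0, c@B3, d@B4, e@B0, e@B3, f@B4}
  B5:   IN={a@B6, c@B0, c@B3, d@B4, e@B0, e@B3, e@B7, f@B4}   OUT={a@B6, c@B0, c@B3, d@B4, e@B0, e@B3, e@B7, f@B4}
  B6:   IN={a@B6, c@B0, c@B3, d@B4, e@B0, e@B3, e@B7, f@B4}   OUT={a@B6, c@B0, c@B3, d@B4, e@B0, e@B3, e@B7, f@B4}
  B7:   IN={a@B6, c@B0, c@B3, d@B4, e@B0, e@B3, e@B7, f@B4}   OUT={a@B6, c@B0, c@B3, d@B4, e@B7, f@B4}
  B8:   IN={a@B6, c@B0, c@B3, d@B4, e@B7, f@B4}   OUT={a@B8, c@B0, c@B3, d@B4, e@B7, f@B4}
  B9:   IN={a@B6, a@B8, c@B0, c@B3, d@B4, e@B0, e@B3, e@B7, f@B4}   OUT={a@B6, a@B8, c@B9, d@B4, e@B0, e@B3, e@B7, f@B4}

Merge at B5: IN[B5] = OUT[B4] ⊔ OUT[B7] = {a@B6, c@B0, c@B3, d@B4, e@B0, e@B3, e@B7, f@B4}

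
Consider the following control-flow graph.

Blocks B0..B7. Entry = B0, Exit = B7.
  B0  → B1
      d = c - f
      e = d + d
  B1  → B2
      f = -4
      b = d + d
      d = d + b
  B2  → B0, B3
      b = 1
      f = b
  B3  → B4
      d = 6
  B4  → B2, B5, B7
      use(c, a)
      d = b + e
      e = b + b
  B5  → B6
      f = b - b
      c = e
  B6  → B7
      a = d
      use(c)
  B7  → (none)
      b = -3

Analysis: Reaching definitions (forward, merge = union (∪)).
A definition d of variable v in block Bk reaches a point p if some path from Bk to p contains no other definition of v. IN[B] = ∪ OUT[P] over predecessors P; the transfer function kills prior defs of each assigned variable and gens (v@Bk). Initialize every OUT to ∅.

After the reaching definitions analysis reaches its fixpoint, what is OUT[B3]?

Converged values:
  B0:  IN={b@B2, d@B1, d@B4, e@B0, e@B4, f@B2}  OUT={b@B2, d@B0, e@B0, f@B2}
  B1:  IN={b@B2, d@B0, e@B0, f@B2}  OUT={b@B1, d@B1, e@B0, f@B1}
  B2:  IN={b@B1, b@B2, d@B1, d@B4, e@B0, e@B4, f@B1, f@B2}  OUT={b@B2, d@B1, d@B4, e@B0, e@B4, f@B2}
  B3:  IN={b@B2, d@B1, d@B4, e@B0, e@B4, f@B2}  OUT={b@B2, d@B3, e@B0, e@B4, f@B2}
  B4:  IN={b@B2, d@B3, e@B0, e@B4, f@B2}  OUT={b@B2, d@B4, e@B4, f@B2}
  B5:  IN={b@B2, d@B4, e@B4, f@B2}  OUT={b@B2, c@B5, d@B4, e@B4, f@B5}
  B6:  IN={b@B2, c@B5, d@B4, e@B4, f@B5}  OUT={a@B6, b@B2, c@B5, d@B4, e@B4, f@B5}
  B7:  IN={a@B6, b@B2, c@B5, d@B4, e@B4, f@B2, f@B5}  OUT={a@B6, b@B7, c@B5, d@B4, e@B4, f@B2, f@B5}

Merge at B3: IN[B3] = OUT[B2] = {b@B2, d@B1, d@B4, e@B0, e@B4, f@B2}
Applying B3's transfer function to that IN value gives OUT[B3] (row B3 above).

Answer: {b@B2, d@B3, e@B0, e@B4, f@B2}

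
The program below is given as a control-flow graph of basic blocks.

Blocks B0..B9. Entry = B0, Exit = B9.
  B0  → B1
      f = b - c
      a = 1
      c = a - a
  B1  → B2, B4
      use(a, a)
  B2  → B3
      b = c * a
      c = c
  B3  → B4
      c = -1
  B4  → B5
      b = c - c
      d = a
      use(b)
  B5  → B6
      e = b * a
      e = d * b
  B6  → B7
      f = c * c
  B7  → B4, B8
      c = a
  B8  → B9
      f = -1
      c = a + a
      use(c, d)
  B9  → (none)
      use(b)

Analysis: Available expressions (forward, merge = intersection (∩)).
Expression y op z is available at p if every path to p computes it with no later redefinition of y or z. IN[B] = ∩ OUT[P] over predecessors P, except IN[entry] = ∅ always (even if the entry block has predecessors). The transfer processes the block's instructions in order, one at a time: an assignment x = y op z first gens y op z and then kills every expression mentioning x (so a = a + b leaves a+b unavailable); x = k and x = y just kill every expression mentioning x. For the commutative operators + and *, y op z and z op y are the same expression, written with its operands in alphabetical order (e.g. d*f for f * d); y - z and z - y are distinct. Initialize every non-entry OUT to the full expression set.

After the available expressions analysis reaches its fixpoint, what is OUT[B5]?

Fixpoint table:
  B0: | IN={} | OUT={a-a}
  B1: | IN={a-a} | OUT={a-a}
  B2: | IN={a-a} | OUT={a-a}
  B3: | IN={a-a} | OUT={a-a}
  B4: | IN={a-a} | OUT={a-a, c-c}
  B5: | IN={a-a, c-c} | OUT={a*b, a-a, b*d, c-c}
  B6: | IN={a*b, a-a, b*d, c-c} | OUT={a*b, a-a, b*d, c*c, c-c}
  B7: | IN={a*b, a-a, b*d, c*c, c-c} | OUT={a*b, a-a, b*d}
  B8: | IN={a*b, a-a, b*d} | OUT={a*b, a+a, a-a, b*d}
  B9: | IN={a*b, a+a, a-a, b*d} | OUT={a*b, a+a, a-a, b*d}

Merge at B5: IN[B5] = OUT[B4] = {a-a, c-c}
Applying B5's transfer function to that IN value gives OUT[B5] (row B5 above).

Answer: {a*b, a-a, b*d, c-c}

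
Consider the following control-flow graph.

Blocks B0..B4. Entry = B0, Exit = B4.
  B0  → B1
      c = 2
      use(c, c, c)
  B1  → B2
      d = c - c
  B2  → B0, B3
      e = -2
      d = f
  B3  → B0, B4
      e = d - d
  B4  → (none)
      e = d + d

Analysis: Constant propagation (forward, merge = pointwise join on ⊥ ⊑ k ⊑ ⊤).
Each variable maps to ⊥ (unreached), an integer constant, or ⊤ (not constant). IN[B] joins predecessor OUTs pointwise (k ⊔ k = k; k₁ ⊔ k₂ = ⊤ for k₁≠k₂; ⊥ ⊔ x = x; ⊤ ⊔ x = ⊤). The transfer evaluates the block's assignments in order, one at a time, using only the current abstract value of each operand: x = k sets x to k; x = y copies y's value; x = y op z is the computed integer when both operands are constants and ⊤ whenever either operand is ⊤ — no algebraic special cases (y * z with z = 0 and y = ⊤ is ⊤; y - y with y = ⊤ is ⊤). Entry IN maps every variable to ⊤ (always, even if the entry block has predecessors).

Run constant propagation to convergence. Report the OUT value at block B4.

Per-block solution:
  B0:   IN=(all ⊤)   OUT={c:2; rest ⊤}
  B1:   IN={c:2; rest ⊤}   OUT={c:2, d:0; rest ⊤}
  B2:   IN={c:2, d:0; rest ⊤}   OUT={c:2, e:-2; rest ⊤}
  B3:   IN={c:2, e:-2; rest ⊤}   OUT={c:2; rest ⊤}
  B4:   IN={c:2; rest ⊤}   OUT={c:2; rest ⊤}

Merge at B4: IN[B4] = OUT[B3] = {a: ⊤, b: ⊤, c: 2, d: ⊤, e: ⊤, f: ⊤}
Applying B4's transfer function to that IN value gives OUT[B4] (row B4 above).

Answer: {a: ⊤, b: ⊤, c: 2, d: ⊤, e: ⊤, f: ⊤}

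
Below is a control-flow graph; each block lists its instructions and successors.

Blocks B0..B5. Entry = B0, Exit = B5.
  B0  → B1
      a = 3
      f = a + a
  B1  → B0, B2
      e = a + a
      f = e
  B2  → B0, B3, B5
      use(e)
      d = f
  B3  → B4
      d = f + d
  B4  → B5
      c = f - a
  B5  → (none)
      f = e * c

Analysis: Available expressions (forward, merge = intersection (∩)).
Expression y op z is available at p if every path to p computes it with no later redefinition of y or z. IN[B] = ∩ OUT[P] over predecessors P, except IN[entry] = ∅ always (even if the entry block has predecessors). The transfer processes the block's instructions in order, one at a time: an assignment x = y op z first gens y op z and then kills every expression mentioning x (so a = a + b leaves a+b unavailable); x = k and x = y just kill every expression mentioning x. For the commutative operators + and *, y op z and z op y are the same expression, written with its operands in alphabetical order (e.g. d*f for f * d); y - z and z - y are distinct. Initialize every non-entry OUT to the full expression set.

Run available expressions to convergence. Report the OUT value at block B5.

Answer: {a+a, c*e}

Working:
Converged values:
  B0:  IN={}  OUT={a+a}
  B1:  IN={a+a}  OUT={a+a}
  B2:  IN={a+a}  OUT={a+a}
  B3:  IN={a+a}  OUT={a+a}
  B4:  IN={a+a}  OUT={a+a, f-a}
  B5:  IN={a+a}  OUT={a+a, c*e}

Merge at B5: IN[B5] = OUT[B2] ∩ OUT[B4] = {a+a}
Applying B5's transfer function to that IN value gives OUT[B5] (row B5 above).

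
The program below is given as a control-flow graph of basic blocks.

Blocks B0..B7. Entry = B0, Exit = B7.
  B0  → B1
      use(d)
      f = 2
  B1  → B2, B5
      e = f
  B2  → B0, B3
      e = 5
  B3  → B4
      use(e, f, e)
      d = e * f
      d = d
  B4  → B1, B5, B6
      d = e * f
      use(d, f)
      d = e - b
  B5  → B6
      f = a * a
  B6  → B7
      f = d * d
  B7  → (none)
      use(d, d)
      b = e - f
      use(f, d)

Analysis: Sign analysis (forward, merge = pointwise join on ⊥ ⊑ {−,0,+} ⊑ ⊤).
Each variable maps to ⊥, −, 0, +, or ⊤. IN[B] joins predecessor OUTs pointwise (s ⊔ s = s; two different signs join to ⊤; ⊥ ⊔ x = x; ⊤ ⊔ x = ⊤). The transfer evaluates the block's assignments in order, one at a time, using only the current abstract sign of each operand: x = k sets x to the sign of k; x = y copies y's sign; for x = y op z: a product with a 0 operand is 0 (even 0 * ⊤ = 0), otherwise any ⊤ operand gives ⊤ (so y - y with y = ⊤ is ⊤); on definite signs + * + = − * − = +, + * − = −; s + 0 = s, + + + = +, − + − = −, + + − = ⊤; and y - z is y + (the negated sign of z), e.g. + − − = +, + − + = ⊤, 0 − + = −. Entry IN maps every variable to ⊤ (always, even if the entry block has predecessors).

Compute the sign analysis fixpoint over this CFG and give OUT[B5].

Per-block solution:
  B0:  IN=(all ⊤)  OUT={f:+; rest ⊤}
  B1:  IN={f:+; rest ⊤}  OUT={e:+, f:+; rest ⊤}
  B2:  IN={e:+, f:+; rest ⊤}  OUT={e:+, f:+; rest ⊤}
  B3:  IN={e:+, f:+; rest ⊤}  OUT={d:+, e:+, f:+; rest ⊤}
  B4:  IN={d:+, e:+, f:+; rest ⊤}  OUT={e:+, f:+; rest ⊤}
  B5:  IN={e:+, f:+; rest ⊤}  OUT={e:+; rest ⊤}
  B6:  IN={e:+; rest ⊤}  OUT={e:+; rest ⊤}
  B7:  IN={e:+; rest ⊤}  OUT={e:+; rest ⊤}

Merge at B5: IN[B5] = OUT[B1] ⊔ OUT[B4] = {a: ⊤, b: ⊤, c: ⊤, d: ⊤, e: +, f: +}
Applying B5's transfer function to that IN value gives OUT[B5] (row B5 above).

Answer: {a: ⊤, b: ⊤, c: ⊤, d: ⊤, e: +, f: ⊤}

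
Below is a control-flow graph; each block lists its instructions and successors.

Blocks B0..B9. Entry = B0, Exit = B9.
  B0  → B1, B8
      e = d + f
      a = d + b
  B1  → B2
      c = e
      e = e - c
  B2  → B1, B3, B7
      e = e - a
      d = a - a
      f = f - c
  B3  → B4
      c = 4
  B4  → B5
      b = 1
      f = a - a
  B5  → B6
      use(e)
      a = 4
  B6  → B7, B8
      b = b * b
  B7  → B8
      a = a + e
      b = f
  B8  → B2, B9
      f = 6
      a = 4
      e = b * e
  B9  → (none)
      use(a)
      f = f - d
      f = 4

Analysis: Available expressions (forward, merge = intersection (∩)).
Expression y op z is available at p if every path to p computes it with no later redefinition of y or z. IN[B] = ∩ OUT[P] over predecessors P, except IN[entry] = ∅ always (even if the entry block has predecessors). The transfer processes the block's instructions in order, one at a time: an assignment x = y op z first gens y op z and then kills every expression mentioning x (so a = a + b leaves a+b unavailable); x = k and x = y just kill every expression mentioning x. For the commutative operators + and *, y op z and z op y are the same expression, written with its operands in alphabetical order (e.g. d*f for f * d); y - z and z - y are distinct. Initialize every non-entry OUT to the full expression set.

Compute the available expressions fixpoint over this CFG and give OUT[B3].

Per-block solution:
  B0:  IN={}  OUT={b+d, d+f}
  B1:  IN={}  OUT={}
  B2:  IN={}  OUT={a-a}
  B3:  IN={a-a}  OUT={a-a}
  B4:  IN={a-a}  OUT={a-a}
  B5:  IN={a-a}  OUT={}
  B6:  IN={}  OUT={}
  B7:  IN={}  OUT={}
  B8:  IN={}  OUT={}
  B9:  IN={}  OUT={}

Merge at B3: IN[B3] = OUT[B2] = {a-a}
Applying B3's transfer function to that IN value gives OUT[B3] (row B3 above).

Answer: {a-a}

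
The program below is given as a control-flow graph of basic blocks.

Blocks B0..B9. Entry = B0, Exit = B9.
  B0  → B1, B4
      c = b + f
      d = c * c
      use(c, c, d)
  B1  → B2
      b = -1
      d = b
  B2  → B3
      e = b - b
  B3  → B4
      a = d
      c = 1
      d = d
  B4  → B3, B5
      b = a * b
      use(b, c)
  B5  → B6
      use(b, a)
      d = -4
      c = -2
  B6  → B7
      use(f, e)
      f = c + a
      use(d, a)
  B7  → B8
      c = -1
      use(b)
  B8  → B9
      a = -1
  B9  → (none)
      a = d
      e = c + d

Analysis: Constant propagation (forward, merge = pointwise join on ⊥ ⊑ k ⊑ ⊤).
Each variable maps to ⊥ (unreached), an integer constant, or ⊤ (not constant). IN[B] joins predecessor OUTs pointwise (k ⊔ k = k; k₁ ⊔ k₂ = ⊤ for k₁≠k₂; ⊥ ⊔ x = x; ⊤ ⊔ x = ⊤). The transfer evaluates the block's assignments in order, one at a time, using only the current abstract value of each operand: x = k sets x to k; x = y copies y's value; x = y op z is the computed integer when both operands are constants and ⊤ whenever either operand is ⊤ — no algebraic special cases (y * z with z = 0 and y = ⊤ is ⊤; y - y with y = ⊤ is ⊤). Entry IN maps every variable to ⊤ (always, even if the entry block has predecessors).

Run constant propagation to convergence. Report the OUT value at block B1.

Per-block solution:
  B0:  IN=(all ⊤)  OUT=(all ⊤)
  B1:  IN=(all ⊤)  OUT={b:-1, d:-1; rest ⊤}
  B2:  IN={b:-1, d:-1; rest ⊤}  OUT={b:-1, d:-1, e:0; rest ⊤}
  B3:  IN=(all ⊤)  OUT={c:1; rest ⊤}
  B4:  IN=(all ⊤)  OUT=(all ⊤)
  B5:  IN=(all ⊤)  OUT={c:-2, d:-4; rest ⊤}
  B6:  IN={c:-2, d:-4; rest ⊤}  OUT={c:-2, d:-4; rest ⊤}
  B7:  IN={c:-2, d:-4; rest ⊤}  OUT={c:-1, d:-4; rest ⊤}
  B8:  IN={c:-1, d:-4; rest ⊤}  OUT={a:-1, c:-1, d:-4; rest ⊤}
  B9:  IN={a:-1, c:-1, d:-4; rest ⊤}  OUT={a:-4, c:-1, d:-4, e:-5; rest ⊤}

Merge at B1: IN[B1] = OUT[B0] = {a: ⊤, b: ⊤, c: ⊤, d: ⊤, e: ⊤, f: ⊤}
Applying B1's transfer function to that IN value gives OUT[B1] (row B1 above).

Answer: {a: ⊤, b: -1, c: ⊤, d: -1, e: ⊤, f: ⊤}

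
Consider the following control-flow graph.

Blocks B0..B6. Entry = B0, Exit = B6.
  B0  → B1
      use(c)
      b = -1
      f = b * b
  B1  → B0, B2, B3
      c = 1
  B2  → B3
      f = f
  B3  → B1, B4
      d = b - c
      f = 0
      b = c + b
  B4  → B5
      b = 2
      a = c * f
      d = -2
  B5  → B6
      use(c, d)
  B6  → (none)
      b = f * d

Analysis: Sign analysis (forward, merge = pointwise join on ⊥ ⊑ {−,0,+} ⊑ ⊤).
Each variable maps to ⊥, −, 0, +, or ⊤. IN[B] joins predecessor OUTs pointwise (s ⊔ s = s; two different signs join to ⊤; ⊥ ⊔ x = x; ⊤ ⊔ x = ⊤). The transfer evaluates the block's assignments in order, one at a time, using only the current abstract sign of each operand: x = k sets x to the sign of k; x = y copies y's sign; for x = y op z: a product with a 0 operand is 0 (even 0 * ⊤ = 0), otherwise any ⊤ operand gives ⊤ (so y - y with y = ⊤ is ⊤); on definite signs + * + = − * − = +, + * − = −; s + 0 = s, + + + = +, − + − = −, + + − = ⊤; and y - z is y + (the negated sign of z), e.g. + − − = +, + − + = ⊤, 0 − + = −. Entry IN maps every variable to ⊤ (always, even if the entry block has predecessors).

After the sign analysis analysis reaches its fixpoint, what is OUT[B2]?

Answer: {a: ⊤, b: ⊤, c: +, d: ⊤, e: ⊤, f: ⊤}

Trace:
Fixpoint table:
  B0: | IN=(all ⊤) | OUT={b:-, f:+; rest ⊤}
  B1: | IN=(all ⊤) | OUT={c:+; rest ⊤}
  B2: | IN={c:+; rest ⊤} | OUT={c:+; rest ⊤}
  B3: | IN={c:+; rest ⊤} | OUT={c:+, f:0; rest ⊤}
  B4: | IN={c:+, f:0; rest ⊤} | OUT={a:0, b:+, c:+, d:-, f:0; rest ⊤}
  B5: | IN={a:0, b:+, c:+, d:-, f:0; rest ⊤} | OUT={a:0, b:+, c:+, d:-, f:0; rest ⊤}
  B6: | IN={a:0, b:+, c:+, d:-, f:0; rest ⊤} | OUT={a:0, b:0, c:+, d:-, f:0; rest ⊤}

Merge at B2: IN[B2] = OUT[B1] = {a: ⊤, b: ⊤, c: +, d: ⊤, e: ⊤, f: ⊤}
Applying B2's transfer function to that IN value gives OUT[B2] (row B2 above).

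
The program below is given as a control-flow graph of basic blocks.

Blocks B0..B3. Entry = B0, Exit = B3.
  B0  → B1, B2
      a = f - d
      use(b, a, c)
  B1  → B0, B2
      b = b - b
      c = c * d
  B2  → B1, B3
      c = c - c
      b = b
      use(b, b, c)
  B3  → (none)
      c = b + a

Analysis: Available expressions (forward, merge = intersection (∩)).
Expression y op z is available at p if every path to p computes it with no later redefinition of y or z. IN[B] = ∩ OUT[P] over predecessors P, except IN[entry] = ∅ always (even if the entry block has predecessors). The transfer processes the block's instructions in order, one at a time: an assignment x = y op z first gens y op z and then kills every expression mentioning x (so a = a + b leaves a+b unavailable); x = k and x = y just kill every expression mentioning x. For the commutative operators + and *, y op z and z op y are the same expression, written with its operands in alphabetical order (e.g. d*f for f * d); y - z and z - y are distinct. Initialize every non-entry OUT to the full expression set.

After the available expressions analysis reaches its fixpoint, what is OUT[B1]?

Answer: {f-d}

Working:
Fixpoint table:
  B0:  IN={}  OUT={f-d}
  B1:  IN={f-d}  OUT={f-d}
  B2:  IN={f-d}  OUT={f-d}
  B3:  IN={f-d}  OUT={a+b, f-d}

Merge at B1: IN[B1] = OUT[B0] ∩ OUT[B2] = {f-d}
Applying B1's transfer function to that IN value gives OUT[B1] (row B1 above).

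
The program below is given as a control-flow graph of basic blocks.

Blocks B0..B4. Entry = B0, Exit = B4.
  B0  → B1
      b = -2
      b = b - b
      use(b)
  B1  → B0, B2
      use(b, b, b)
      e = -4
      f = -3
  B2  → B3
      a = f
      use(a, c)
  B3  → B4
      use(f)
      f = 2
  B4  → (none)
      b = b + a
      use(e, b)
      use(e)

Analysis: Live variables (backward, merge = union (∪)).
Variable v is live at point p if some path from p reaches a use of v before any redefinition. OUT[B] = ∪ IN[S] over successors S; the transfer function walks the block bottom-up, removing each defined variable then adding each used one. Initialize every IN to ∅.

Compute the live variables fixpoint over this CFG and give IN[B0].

Per-block solution:
  B0:  IN={c}  OUT={b, c}
  B1:  IN={b, c}  OUT={b, c, e, f}
  B2:  IN={b, c, e, f}  OUT={a, b, e, f}
  B3:  IN={a, b, e, f}  OUT={a, b, e}
  B4:  IN={a, b, e}  OUT={}

Merge at B0: OUT[B0] = IN[B1] = {b, c}
Applying B0's transfer function to that OUT value gives IN[B0] (row B0 above).

Answer: {c}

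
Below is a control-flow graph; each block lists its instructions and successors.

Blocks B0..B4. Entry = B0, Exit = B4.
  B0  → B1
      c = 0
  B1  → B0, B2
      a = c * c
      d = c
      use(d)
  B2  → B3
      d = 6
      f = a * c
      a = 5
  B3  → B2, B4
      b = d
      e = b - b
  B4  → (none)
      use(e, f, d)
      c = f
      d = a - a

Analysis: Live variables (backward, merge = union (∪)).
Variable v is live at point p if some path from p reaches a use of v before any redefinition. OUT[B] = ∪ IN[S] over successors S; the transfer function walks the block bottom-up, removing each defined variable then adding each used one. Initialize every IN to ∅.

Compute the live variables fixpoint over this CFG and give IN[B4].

Fixpoint table:
  B0:   IN={}   OUT={c}
  B1:   IN={c}   OUT={a, c}
  B2:   IN={a, c}   OUT={a, c, d, f}
  B3:   IN={a, c, d, f}   OUT={a, c, d, e, f}
  B4:   IN={a, d, e, f}   OUT={}

B4 is the boundary node: OUT[B4] = {}
Applying B4's transfer function to that OUT value gives IN[B4] (row B4 above).

Answer: {a, d, e, f}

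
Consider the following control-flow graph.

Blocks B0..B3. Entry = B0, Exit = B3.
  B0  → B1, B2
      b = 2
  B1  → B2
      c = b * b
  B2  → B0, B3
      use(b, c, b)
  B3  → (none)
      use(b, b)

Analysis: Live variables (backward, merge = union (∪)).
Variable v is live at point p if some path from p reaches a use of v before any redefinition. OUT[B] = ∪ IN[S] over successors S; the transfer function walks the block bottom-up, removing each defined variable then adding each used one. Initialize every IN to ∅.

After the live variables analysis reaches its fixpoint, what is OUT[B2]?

Fixpoint table:
  B0:  IN={c}  OUT={b, c}
  B1:  IN={b}  OUT={b, c}
  B2:  IN={b, c}  OUT={b, c}
  B3:  IN={b}  OUT={}

Merge at B2: OUT[B2] = IN[B0] ⊔ IN[B3] = {b, c}

Answer: {b, c}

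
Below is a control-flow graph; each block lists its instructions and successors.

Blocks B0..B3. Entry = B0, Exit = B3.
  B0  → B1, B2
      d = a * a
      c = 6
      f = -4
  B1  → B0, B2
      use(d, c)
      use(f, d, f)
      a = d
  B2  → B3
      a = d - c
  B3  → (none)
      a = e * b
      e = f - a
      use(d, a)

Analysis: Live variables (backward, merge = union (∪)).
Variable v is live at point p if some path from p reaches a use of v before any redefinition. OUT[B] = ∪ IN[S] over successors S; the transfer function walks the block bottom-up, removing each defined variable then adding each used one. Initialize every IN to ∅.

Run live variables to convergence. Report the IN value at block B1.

Per-block solution:
  B0:   IN={a, b, e}   OUT={b, c, d, e, f}
  B1:   IN={b, c, d, e, f}   OUT={a, b, c, d, e, f}
  B2:   IN={b, c, d, e, f}   OUT={b, d, e, f}
  B3:   IN={b, d, e, f}   OUT={}

Merge at B1: OUT[B1] = IN[B0] ⊔ IN[B2] = {a, b, c, d, e, f}
Applying B1's transfer function to that OUT value gives IN[B1] (row B1 above).

Answer: {b, c, d, e, f}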